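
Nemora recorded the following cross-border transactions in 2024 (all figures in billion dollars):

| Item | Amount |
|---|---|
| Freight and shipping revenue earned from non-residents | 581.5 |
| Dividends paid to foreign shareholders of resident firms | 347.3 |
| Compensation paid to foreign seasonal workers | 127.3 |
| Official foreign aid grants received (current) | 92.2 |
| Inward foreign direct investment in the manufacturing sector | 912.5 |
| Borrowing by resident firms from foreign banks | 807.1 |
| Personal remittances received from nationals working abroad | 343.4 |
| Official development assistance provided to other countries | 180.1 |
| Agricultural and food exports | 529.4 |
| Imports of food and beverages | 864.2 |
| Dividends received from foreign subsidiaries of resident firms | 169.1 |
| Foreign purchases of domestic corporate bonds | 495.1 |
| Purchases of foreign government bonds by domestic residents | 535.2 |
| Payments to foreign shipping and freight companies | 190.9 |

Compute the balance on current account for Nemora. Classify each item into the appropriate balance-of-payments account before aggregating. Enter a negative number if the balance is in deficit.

5.8

Goods: 529.4 - 864.2 = -334.8
Services: 581.5 - 190.9 = 390.6
Primary income: 169.1 - 347.3 - 127.3 = -305.5
Secondary income: -180.1 + 92.2 + 343.4 = 255.5
Current account = (-334.8) + 390.6 + (-305.5) + 255.5 = 5.8
(Excluded from the current account — financial account: inward foreign direct investment in the manufacturing sector 912.5, borrowing by resident firms from foreign banks 807.1, foreign purchases of domestic corporate bonds 495.1, purchases of foreign government bonds by domestic residents 535.2.)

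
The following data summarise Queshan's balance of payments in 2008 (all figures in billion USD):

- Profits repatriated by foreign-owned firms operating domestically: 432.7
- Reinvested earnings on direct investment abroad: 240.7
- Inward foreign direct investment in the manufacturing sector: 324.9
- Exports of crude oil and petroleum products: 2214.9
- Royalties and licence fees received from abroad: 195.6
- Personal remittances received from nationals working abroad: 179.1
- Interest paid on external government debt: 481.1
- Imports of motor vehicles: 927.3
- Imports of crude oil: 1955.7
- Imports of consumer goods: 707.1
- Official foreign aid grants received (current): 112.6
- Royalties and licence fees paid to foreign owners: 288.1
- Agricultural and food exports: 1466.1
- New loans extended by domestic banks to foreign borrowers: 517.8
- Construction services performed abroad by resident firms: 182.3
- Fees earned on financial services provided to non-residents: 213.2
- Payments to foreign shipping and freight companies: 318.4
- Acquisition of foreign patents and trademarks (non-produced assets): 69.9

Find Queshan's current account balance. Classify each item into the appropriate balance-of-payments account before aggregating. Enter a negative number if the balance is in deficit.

Goods: 1466.1 - 707.1 - 1955.7 + 2214.9 - 927.3 = 90.9
Services: 195.6 - 288.1 + 213.2 - 318.4 + 182.3 = -15.4
Primary income: -481.1 + 240.7 - 432.7 = -673.1
Secondary income: 112.6 + 179.1 = 291.7
Current account = 90.9 + (-15.4) + (-673.1) + 291.7 = -305.9
(Excluded from the current account — financial account: inward foreign direct investment in the manufacturing sector 324.9, new loans extended by domestic banks to foreign borrowers 517.8; capital account: acquisition of foreign patents and trademarks (non-produced assets) 69.9.)

-305.9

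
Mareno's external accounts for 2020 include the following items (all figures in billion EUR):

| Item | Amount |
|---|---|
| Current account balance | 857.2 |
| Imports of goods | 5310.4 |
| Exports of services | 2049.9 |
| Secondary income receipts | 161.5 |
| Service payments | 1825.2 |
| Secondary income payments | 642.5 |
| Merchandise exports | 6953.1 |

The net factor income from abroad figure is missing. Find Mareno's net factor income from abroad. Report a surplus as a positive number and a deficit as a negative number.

-529.2

Current account = goods balance + services balance + net primary income + net secondary income
Sum of the known components = 1386.4
Net factor income from abroad = CA - (known components) = 857.2 - 1386.4 = -529.2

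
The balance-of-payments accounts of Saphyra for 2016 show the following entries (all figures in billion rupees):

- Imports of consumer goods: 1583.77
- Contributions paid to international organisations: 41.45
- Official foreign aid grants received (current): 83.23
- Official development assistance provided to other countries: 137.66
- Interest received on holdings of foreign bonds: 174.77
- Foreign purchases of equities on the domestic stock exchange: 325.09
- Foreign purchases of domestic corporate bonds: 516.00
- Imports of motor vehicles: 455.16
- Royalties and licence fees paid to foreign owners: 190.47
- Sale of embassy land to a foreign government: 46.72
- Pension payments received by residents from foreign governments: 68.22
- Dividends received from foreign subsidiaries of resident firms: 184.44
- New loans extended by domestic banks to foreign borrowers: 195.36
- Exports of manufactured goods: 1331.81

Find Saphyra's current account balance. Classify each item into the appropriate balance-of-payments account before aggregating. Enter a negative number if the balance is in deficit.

Goods: 1331.81 - 455.16 - 1583.77 = -707.12
Services: -190.47
Primary income: 184.44 + 174.77 = 359.21
Secondary income: 68.22 - 41.45 - 137.66 + 83.23 = -27.66
Current account = (-707.12) + (-190.47) + 359.21 + (-27.66) = -566.04
(Excluded from the current account — financial account: foreign purchases of equities on the domestic stock exchange 325.09, foreign purchases of domestic corporate bonds 516.00, new loans extended by domestic banks to foreign borrowers 195.36; capital account: sale of embassy land to a foreign government 46.72.)

-566.04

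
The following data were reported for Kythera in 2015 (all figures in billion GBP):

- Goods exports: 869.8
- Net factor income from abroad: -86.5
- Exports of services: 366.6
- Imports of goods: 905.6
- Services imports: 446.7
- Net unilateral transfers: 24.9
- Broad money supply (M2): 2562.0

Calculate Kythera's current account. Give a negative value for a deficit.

-177.5

Goods balance = 869.8 - 905.6 = -35.8
Services balance = 366.6 - 446.7 = -80.1
Trade balance (goods + services) = -35.8 + (-80.1) = -115.9
Net primary income = -86.5
Net secondary income = 24.9
Current account = -115.9 + (-86.5) + 24.9 = -177.5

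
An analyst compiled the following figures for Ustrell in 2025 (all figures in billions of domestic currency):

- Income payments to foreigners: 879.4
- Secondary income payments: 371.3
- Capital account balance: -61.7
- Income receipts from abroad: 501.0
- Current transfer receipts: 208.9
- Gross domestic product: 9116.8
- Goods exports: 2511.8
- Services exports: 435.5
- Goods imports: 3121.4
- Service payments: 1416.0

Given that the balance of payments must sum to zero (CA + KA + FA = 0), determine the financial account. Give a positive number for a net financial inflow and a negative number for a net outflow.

Goods balance = 2511.8 - 3121.4 = -609.6
Services balance = 435.5 - 1416.0 = -980.5
Trade balance (goods + services) = -609.6 + (-980.5) = -1590.1
Net primary income = 501.0 - 879.4 = -378.4
Net secondary income = 208.9 - 371.3 = -162.4
Current account = -1590.1 + (-378.4) + (-162.4) = -2130.9
Financial account = -(-2130.9 + (-61.7)) = 2192.6

2192.6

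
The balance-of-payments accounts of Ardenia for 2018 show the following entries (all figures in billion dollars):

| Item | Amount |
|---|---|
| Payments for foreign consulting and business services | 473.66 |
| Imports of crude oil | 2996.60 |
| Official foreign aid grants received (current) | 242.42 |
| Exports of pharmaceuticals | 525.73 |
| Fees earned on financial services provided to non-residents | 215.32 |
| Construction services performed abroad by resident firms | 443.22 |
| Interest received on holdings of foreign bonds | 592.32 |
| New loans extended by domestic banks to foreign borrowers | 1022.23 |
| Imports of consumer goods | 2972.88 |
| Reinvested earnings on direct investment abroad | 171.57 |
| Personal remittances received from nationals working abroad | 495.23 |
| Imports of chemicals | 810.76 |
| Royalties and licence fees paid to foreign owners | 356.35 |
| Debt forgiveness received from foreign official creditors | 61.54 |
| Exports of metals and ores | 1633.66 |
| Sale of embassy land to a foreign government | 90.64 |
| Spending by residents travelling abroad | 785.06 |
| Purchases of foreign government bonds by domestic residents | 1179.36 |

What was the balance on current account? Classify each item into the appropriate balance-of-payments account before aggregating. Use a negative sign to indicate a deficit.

Goods: 1633.66 + 525.73 - 2996.60 - 2972.88 - 810.76 = -4620.85
Services: -356.35 + 443.22 - 473.66 - 785.06 + 215.32 = -956.53
Primary income: 171.57 + 592.32 = 763.89
Secondary income: 242.42 + 495.23 = 737.65
Current account = (-4620.85) + (-956.53) + 763.89 + 737.65 = -4075.84
(Excluded from the current account — financial account: new loans extended by domestic banks to foreign borrowers 1022.23, purchases of foreign government bonds by domestic residents 1179.36; capital account: debt forgiveness received from foreign official creditors 61.54, sale of embassy land to a foreign government 90.64.)

-4075.84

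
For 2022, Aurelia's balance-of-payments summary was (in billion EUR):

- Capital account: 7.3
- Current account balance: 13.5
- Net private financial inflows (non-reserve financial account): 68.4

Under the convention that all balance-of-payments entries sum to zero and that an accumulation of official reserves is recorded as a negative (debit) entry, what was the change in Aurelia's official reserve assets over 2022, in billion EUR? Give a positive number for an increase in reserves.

89.2

Official reserve transactions balance = -(13.5 + 7.3 + 68.4) = -89.2
An accumulation of reserves is recorded as a debit (negative entry), so the change in the stock of reserves is the negative of that balance.
Change in official reserves = -(-89.2) = 89.2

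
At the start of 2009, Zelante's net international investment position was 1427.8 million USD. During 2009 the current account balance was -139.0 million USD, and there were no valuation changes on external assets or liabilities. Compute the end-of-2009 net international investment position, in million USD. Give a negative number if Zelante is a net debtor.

1288.8

With no valuation effects, change in NIIP = current account = -139.0
End-of-year NIIP = 1427.8 + (-139.0) = 1288.8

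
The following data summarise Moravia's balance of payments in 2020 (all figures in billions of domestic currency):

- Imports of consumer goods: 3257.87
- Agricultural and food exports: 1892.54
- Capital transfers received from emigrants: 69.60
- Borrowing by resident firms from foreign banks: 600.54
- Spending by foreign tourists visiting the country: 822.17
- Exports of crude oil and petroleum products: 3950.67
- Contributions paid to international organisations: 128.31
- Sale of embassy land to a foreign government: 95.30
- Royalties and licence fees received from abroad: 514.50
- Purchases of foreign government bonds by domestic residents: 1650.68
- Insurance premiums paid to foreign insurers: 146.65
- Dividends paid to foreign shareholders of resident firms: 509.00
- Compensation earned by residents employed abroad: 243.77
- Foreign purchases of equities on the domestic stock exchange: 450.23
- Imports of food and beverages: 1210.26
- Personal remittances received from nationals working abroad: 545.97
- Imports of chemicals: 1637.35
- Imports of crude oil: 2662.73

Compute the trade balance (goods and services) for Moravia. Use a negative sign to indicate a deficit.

Goods: -1637.35 + 3950.67 - 3257.87 + 1892.54 - 2662.73 - 1210.26 = -2925.00
Services: 822.17 + 514.50 - 146.65 = 1190.02
Trade balance = -2925.00 + 1190.02 = -1734.98
(Excluded from the trade balance — capital account: capital transfers received from emigrants 69.60, sale of embassy land to a foreign government 95.30; financial account: borrowing by resident firms from foreign banks 600.54, purchases of foreign government bonds by domestic residents 1650.68, foreign purchases of equities on the domestic stock exchange 450.23; secondary income: contributions paid to international organisations 128.31, personal remittances received from nationals working abroad 545.97; primary income: dividends paid to foreign shareholders of resident firms 509.00, compensation earned by residents employed abroad 243.77.)

-1734.98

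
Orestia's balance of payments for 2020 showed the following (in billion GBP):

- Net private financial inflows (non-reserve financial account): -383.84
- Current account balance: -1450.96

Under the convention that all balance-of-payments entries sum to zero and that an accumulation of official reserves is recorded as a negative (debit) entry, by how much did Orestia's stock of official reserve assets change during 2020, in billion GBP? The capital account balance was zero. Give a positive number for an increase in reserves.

Official reserve transactions balance = -((-1450.96) + (-383.84)) = 1834.80
An accumulation of reserves is recorded as a debit (negative entry), so the change in the stock of reserves is the negative of that balance.
Change in official reserves = -(1834.80) = -1834.80

-1834.80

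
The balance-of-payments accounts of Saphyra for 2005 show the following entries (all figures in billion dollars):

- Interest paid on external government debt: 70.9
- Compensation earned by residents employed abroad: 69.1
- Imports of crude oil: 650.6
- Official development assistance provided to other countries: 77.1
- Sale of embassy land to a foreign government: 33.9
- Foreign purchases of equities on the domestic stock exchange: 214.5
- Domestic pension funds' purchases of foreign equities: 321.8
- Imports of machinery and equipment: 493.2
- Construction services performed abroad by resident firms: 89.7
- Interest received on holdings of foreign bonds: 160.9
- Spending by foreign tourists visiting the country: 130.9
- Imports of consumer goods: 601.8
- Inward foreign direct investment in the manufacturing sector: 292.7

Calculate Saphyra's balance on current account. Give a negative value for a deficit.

-1443.0

Goods: -650.6 - 601.8 - 493.2 = -1745.6
Services: 89.7 + 130.9 = 220.6
Primary income: -70.9 + 69.1 + 160.9 = 159.1
Secondary income: -77.1
Current account = (-1745.6) + 220.6 + 159.1 + (-77.1) = -1443.0
(Excluded from the current account — capital account: sale of embassy land to a foreign government 33.9; financial account: foreign purchases of equities on the domestic stock exchange 214.5, domestic pension funds' purchases of foreign equities 321.8, inward foreign direct investment in the manufacturing sector 292.7.)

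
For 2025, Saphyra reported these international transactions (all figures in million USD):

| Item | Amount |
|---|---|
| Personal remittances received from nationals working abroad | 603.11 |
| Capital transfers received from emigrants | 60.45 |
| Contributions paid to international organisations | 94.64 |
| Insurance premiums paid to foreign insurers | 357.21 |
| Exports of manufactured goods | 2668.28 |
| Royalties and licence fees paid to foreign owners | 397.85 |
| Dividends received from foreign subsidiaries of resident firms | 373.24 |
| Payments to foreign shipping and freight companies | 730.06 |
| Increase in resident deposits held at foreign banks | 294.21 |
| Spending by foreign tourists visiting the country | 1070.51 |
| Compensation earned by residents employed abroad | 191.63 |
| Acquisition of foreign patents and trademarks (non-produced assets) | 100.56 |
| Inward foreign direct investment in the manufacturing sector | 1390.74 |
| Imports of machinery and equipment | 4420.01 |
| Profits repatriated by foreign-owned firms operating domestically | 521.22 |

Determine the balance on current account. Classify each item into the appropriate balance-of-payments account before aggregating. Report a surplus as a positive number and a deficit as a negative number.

-1614.22

Goods: 2668.28 - 4420.01 = -1751.73
Services: -397.85 + 1070.51 - 730.06 - 357.21 = -414.61
Primary income: 191.63 + 373.24 - 521.22 = 43.65
Secondary income: 603.11 - 94.64 = 508.47
Current account = (-1751.73) + (-414.61) + 43.65 + 508.47 = -1614.22
(Excluded from the current account — capital account: capital transfers received from emigrants 60.45, acquisition of foreign patents and trademarks (non-produced assets) 100.56; financial account: increase in resident deposits held at foreign banks 294.21, inward foreign direct investment in the manufacturing sector 1390.74.)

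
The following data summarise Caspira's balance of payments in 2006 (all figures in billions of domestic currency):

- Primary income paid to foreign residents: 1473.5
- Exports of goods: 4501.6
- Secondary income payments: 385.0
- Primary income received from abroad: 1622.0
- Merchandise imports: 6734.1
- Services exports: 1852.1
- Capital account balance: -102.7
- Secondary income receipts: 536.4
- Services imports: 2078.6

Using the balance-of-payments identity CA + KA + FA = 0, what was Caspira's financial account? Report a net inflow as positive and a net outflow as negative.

2261.8

Goods balance = 4501.6 - 6734.1 = -2232.5
Services balance = 1852.1 - 2078.6 = -226.5
Trade balance (goods + services) = -2232.5 + (-226.5) = -2459.0
Net primary income = 1622.0 - 1473.5 = 148.5
Net secondary income = 536.4 - 385.0 = 151.4
Current account = -2459.0 + 148.5 + 151.4 = -2159.1
Financial account = -(-2159.1 + (-102.7)) = 2261.8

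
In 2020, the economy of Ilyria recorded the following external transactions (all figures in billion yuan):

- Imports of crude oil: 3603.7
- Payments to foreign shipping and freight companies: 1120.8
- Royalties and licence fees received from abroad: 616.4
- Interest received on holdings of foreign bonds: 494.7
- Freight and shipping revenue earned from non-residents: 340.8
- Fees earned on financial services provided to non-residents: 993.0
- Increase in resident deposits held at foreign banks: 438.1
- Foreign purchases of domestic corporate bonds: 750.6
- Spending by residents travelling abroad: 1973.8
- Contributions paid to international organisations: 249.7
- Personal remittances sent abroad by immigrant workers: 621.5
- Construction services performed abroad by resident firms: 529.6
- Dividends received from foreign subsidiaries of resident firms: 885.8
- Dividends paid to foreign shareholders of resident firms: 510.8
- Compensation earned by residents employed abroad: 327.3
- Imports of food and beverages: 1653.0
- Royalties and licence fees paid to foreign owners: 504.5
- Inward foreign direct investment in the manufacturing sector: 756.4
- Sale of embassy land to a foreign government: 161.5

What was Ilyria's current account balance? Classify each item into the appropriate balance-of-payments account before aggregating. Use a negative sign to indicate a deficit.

Goods: -1653.0 - 3603.7 = -5256.7
Services: 616.4 + 340.8 - 504.5 + 993.0 + 529.6 - 1973.8 - 1120.8 = -1119.3
Primary income: -510.8 + 885.8 + 494.7 + 327.3 = 1197.0
Secondary income: -621.5 - 249.7 = -871.2
Current account = (-5256.7) + (-1119.3) + 1197.0 + (-871.2) = -6050.2
(Excluded from the current account — financial account: increase in resident deposits held at foreign banks 438.1, foreign purchases of domestic corporate bonds 750.6, inward foreign direct investment in the manufacturing sector 756.4; capital account: sale of embassy land to a foreign government 161.5.)

-6050.2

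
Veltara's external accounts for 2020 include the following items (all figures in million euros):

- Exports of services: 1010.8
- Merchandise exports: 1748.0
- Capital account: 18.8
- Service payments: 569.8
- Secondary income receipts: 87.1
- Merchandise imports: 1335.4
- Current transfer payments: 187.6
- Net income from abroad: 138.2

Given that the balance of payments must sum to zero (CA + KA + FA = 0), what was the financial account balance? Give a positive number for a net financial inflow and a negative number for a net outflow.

Goods balance = 1748.0 - 1335.4 = 412.6
Services balance = 1010.8 - 569.8 = 441.0
Trade balance (goods + services) = 412.6 + 441.0 = 853.6
Net primary income = 138.2
Net secondary income = 87.1 - 187.6 = -100.5
Current account = 853.6 + 138.2 + (-100.5) = 891.3
Financial account = -(891.3 + 18.8) = -910.1

-910.1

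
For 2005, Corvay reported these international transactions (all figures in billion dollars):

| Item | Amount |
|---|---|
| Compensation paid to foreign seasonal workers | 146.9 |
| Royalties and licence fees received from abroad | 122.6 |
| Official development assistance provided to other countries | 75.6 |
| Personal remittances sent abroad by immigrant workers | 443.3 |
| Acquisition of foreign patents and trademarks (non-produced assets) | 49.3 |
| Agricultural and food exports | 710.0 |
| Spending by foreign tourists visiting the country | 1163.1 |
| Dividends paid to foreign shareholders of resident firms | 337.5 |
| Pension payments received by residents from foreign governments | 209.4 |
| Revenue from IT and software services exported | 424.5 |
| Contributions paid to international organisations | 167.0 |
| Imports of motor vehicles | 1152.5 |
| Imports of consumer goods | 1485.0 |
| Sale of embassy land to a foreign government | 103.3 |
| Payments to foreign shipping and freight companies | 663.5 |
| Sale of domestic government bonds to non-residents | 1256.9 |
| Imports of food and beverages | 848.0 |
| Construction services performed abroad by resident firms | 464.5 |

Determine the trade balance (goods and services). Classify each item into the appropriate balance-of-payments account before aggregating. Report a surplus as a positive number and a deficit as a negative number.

-1264.3

Goods: -848.0 + 710.0 - 1152.5 - 1485.0 = -2775.5
Services: 424.5 + 464.5 - 663.5 + 122.6 + 1163.1 = 1511.2
Trade balance = -2775.5 + 1511.2 = -1264.3
(Excluded from the trade balance — primary income: compensation paid to foreign seasonal workers 146.9, dividends paid to foreign shareholders of resident firms 337.5; secondary income: official development assistance provided to other countries 75.6, personal remittances sent abroad by immigrant workers 443.3, pension payments received by residents from foreign governments 209.4, contributions paid to international organisations 167.0; capital account: acquisition of foreign patents and trademarks (non-produced assets) 49.3, sale of embassy land to a foreign government 103.3; financial account: sale of domestic government bonds to non-residents 1256.9.)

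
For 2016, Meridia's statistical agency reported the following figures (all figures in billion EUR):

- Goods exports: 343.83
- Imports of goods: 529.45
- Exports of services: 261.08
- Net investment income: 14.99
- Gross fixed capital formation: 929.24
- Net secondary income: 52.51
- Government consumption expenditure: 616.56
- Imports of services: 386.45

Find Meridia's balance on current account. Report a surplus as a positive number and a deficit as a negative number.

-243.49

Goods balance = 343.83 - 529.45 = -185.62
Services balance = 261.08 - 386.45 = -125.37
Trade balance (goods + services) = -185.62 + (-125.37) = -310.99
Net primary income = 14.99
Net secondary income = 52.51
Current account = -310.99 + 14.99 + 52.51 = -243.49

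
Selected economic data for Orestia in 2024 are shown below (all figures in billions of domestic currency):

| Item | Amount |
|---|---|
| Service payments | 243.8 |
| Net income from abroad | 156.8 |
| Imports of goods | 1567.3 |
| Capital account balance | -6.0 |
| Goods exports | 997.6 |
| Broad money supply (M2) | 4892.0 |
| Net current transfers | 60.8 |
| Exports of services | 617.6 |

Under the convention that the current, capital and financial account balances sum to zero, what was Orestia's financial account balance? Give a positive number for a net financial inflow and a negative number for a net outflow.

-15.7

Goods balance = 997.6 - 1567.3 = -569.7
Services balance = 617.6 - 243.8 = 373.8
Trade balance (goods + services) = -569.7 + 373.8 = -195.9
Net primary income = 156.8
Net secondary income = 60.8
Current account = -195.9 + 156.8 + 60.8 = 21.7
Financial account = -(21.7 + (-6.0)) = -15.7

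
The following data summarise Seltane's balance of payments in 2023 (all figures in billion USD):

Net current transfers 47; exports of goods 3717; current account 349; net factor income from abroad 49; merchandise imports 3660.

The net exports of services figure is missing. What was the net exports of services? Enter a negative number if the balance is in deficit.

Current account = goods balance + services balance + net primary income + net secondary income
Sum of the known components = 153
Net exports of services = CA - (known components) = 349 - 153 = 196

196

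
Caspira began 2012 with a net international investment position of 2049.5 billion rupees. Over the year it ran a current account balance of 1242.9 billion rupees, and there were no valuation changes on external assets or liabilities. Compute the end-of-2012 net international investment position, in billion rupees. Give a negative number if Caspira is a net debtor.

With no valuation effects, change in NIIP = current account = 1242.9
End-of-year NIIP = 2049.5 + 1242.9 = 3292.4

3292.4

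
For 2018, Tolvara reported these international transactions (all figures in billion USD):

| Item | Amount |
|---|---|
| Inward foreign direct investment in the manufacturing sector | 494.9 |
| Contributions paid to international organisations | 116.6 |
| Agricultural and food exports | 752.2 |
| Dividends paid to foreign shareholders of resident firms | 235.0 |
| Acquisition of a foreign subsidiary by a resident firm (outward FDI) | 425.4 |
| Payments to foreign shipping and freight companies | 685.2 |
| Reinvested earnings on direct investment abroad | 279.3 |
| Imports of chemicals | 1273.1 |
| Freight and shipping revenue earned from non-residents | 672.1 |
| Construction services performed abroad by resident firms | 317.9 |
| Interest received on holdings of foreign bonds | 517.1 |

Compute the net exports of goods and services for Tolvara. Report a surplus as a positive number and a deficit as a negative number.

Goods: -1273.1 + 752.2 = -520.9
Services: 317.9 + 672.1 - 685.2 = 304.8
Trade balance = -520.9 + 304.8 = -216.1
(Excluded from the trade balance — financial account: inward foreign direct investment in the manufacturing sector 494.9, acquisition of a foreign subsidiary by a resident firm (outward FDI) 425.4; secondary income: contributions paid to international organisations 116.6; primary income: dividends paid to foreign shareholders of resident firms 235.0, reinvested earnings on direct investment abroad 279.3, interest received on holdings of foreign bonds 517.1.)

-216.1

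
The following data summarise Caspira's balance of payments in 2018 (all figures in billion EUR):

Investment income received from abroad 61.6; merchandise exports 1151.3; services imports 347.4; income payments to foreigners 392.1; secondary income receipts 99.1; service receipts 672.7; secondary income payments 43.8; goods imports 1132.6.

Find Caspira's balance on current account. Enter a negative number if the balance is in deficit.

68.8

Goods balance = 1151.3 - 1132.6 = 18.7
Services balance = 672.7 - 347.4 = 325.3
Trade balance (goods + services) = 18.7 + 325.3 = 344.0
Net primary income = 61.6 - 392.1 = -330.5
Net secondary income = 99.1 - 43.8 = 55.3
Current account = 344.0 + (-330.5) + 55.3 = 68.8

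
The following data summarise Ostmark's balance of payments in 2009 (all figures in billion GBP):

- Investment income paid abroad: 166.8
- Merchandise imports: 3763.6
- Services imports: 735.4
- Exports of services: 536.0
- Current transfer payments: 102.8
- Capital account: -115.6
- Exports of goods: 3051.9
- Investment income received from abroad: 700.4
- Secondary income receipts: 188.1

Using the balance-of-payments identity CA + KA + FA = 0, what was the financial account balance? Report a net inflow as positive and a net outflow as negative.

407.8

Goods balance = 3051.9 - 3763.6 = -711.7
Services balance = 536.0 - 735.4 = -199.4
Trade balance (goods + services) = -711.7 + (-199.4) = -911.1
Net primary income = 700.4 - 166.8 = 533.6
Net secondary income = 188.1 - 102.8 = 85.3
Current account = -911.1 + 533.6 + 85.3 = -292.2
Financial account = -(-292.2 + (-115.6)) = 407.8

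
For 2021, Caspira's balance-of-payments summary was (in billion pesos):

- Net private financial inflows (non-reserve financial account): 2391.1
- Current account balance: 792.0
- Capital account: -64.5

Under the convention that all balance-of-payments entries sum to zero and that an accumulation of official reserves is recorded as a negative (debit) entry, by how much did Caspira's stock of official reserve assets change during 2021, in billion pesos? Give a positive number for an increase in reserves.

Official reserve transactions balance = -(792.0 + (-64.5) + 2391.1) = -3118.6
An accumulation of reserves is recorded as a debit (negative entry), so the change in the stock of reserves is the negative of that balance.
Change in official reserves = -(-3118.6) = 3118.6

3118.6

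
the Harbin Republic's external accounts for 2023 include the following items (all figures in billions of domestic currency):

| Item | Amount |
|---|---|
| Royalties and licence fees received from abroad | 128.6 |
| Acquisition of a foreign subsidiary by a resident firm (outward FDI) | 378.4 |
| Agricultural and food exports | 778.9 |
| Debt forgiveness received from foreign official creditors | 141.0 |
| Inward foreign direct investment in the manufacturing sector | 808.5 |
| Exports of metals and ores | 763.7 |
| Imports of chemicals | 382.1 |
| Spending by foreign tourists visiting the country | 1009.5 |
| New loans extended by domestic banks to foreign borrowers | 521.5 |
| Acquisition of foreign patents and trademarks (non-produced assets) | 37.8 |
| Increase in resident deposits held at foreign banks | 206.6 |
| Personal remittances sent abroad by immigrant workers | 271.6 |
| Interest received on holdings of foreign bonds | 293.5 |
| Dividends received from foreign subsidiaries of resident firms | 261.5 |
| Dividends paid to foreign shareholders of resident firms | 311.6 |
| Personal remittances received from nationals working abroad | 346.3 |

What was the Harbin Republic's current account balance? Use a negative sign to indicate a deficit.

2616.7

Goods: 763.7 - 382.1 + 778.9 = 1160.5
Services: 128.6 + 1009.5 = 1138.1
Primary income: 261.5 + 293.5 - 311.6 = 243.4
Secondary income: -271.6 + 346.3 = 74.7
Current account = 1160.5 + 1138.1 + 243.4 + 74.7 = 2616.7
(Excluded from the current account — financial account: acquisition of a foreign subsidiary by a resident firm (outward FDI) 378.4, inward foreign direct investment in the manufacturing sector 808.5, new loans extended by domestic banks to foreign borrowers 521.5, increase in resident deposits held at foreign banks 206.6; capital account: debt forgiveness received from foreign official creditors 141.0, acquisition of foreign patents and trademarks (non-produced assets) 37.8.)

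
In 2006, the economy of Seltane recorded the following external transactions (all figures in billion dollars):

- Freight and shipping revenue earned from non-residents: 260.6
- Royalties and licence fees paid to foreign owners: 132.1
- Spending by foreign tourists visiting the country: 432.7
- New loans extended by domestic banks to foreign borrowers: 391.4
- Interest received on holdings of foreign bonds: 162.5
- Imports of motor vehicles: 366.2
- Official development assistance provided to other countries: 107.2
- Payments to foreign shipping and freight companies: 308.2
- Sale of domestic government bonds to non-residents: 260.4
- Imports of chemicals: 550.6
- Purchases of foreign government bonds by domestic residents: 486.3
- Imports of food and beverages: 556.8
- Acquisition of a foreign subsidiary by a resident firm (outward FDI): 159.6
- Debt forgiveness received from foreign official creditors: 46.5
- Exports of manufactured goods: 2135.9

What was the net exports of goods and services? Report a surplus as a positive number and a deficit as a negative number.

915.3

Goods: -556.8 - 366.2 + 2135.9 - 550.6 = 662.3
Services: 260.6 - 308.2 + 432.7 - 132.1 = 253.0
Trade balance = 662.3 + 253.0 = 915.3
(Excluded from the trade balance — financial account: new loans extended by domestic banks to foreign borrowers 391.4, sale of domestic government bonds to non-residents 260.4, purchases of foreign government bonds by domestic residents 486.3, acquisition of a foreign subsidiary by a resident firm (outward FDI) 159.6; primary income: interest received on holdings of foreign bonds 162.5; secondary income: official development assistance provided to other countries 107.2; capital account: debt forgiveness received from foreign official creditors 46.5.)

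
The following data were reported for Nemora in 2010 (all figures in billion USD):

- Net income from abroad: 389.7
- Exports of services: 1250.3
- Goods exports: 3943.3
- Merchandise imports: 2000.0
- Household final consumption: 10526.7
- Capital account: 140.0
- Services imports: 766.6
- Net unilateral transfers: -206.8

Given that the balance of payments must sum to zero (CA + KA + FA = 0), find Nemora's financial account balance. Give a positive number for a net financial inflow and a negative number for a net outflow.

Goods balance = 3943.3 - 2000.0 = 1943.3
Services balance = 1250.3 - 766.6 = 483.7
Trade balance (goods + services) = 1943.3 + 483.7 = 2427.0
Net primary income = 389.7
Net secondary income = -206.8
Current account = 2427.0 + 389.7 + (-206.8) = 2609.9
Financial account = -(2609.9 + 140.0) = -2749.9

-2749.9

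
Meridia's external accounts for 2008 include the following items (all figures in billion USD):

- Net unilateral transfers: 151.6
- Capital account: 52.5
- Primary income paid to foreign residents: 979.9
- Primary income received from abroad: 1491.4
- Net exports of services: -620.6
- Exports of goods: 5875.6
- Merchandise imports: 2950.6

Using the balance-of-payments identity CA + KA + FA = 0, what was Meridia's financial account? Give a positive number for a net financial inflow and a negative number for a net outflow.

-3020.0

Goods balance = 5875.6 - 2950.6 = 2925.0
Services balance = -620.6
Trade balance (goods + services) = 2925.0 + (-620.6) = 2304.4
Net primary income = 1491.4 - 979.9 = 511.5
Net secondary income = 151.6
Current account = 2304.4 + 511.5 + 151.6 = 2967.5
Financial account = -(2967.5 + 52.5) = -3020.0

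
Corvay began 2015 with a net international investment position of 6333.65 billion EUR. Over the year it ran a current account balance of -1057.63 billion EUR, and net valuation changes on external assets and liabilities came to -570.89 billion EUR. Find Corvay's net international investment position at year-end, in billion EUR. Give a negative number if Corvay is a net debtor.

4705.13

Change in NIIP = current account + net valuation change = -1057.63 + (-570.89) = -1628.52
End-of-year NIIP = 6333.65 + (-1628.52) = 4705.13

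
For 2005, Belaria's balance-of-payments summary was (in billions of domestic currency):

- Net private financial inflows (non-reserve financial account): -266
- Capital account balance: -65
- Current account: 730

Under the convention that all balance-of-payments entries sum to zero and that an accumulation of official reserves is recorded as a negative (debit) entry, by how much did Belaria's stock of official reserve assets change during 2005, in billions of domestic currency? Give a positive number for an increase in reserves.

Official reserve transactions balance = -(730 + (-65) + (-266)) = -399
An accumulation of reserves is recorded as a debit (negative entry), so the change in the stock of reserves is the negative of that balance.
Change in official reserves = -(-399) = 399

399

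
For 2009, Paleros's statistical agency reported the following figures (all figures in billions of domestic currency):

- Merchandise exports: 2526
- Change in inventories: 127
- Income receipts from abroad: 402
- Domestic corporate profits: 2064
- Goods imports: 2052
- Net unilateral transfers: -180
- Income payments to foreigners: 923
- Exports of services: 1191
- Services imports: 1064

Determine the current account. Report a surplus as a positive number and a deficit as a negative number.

-100

Goods balance = 2526 - 2052 = 474
Services balance = 1191 - 1064 = 127
Trade balance (goods + services) = 474 + 127 = 601
Net primary income = 402 - 923 = -521
Net secondary income = -180
Current account = 601 + (-521) + (-180) = -100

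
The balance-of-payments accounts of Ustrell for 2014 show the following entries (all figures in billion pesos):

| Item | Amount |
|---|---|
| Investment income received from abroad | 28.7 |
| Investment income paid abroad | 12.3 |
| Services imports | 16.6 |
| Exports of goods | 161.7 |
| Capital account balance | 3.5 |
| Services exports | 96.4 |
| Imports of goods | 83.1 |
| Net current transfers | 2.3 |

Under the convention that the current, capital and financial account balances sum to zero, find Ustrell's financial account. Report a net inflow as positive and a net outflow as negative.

-180.6

Goods balance = 161.7 - 83.1 = 78.6
Services balance = 96.4 - 16.6 = 79.8
Trade balance (goods + services) = 78.6 + 79.8 = 158.4
Net primary income = 28.7 - 12.3 = 16.4
Net secondary income = 2.3
Current account = 158.4 + 16.4 + 2.3 = 177.1
Financial account = -(177.1 + 3.5) = -180.6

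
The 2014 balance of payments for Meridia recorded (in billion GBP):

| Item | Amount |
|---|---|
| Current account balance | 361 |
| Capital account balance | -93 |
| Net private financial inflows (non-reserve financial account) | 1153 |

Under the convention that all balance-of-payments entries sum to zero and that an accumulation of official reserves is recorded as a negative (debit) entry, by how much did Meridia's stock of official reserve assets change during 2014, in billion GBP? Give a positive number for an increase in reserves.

Official reserve transactions balance = -(361 + (-93) + 1153) = -1421
An accumulation of reserves is recorded as a debit (negative entry), so the change in the stock of reserves is the negative of that balance.
Change in official reserves = -(-1421) = 1421

1421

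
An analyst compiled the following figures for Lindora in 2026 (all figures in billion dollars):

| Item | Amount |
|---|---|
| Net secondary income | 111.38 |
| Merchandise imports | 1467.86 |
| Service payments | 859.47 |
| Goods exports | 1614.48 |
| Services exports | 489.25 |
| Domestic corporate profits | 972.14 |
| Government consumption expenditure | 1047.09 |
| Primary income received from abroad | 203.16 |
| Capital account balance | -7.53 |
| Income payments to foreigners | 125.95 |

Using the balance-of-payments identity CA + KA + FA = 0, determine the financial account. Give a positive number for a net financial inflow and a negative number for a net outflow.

42.54

Goods balance = 1614.48 - 1467.86 = 146.62
Services balance = 489.25 - 859.47 = -370.22
Trade balance (goods + services) = 146.62 + (-370.22) = -223.60
Net primary income = 203.16 - 125.95 = 77.21
Net secondary income = 111.38
Current account = -223.60 + 77.21 + 111.38 = -35.01
Financial account = -(-35.01 + (-7.53)) = 42.54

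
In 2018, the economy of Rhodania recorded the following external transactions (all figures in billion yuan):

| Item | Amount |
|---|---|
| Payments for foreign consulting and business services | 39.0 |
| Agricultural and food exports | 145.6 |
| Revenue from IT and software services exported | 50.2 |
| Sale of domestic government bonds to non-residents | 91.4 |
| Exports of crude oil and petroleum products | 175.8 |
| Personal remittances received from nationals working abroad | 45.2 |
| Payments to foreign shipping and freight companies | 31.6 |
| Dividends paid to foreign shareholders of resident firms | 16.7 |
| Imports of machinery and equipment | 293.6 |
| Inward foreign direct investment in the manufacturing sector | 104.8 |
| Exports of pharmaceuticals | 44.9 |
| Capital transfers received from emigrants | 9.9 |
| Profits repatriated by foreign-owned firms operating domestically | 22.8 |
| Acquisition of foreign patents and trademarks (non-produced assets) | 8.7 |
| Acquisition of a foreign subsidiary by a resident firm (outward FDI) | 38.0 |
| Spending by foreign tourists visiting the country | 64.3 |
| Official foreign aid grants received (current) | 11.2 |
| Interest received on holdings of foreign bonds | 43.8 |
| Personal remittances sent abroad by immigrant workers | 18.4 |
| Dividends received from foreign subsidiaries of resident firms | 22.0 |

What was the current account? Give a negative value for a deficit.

Goods: 145.6 + 175.8 - 293.6 + 44.9 = 72.7
Services: -39.0 + 64.3 + 50.2 - 31.6 = 43.9
Primary income: 43.8 + 22.0 - 16.7 - 22.8 = 26.3
Secondary income: -18.4 + 45.2 + 11.2 = 38.0
Current account = 72.7 + 43.9 + 26.3 + 38.0 = 180.9
(Excluded from the current account — financial account: sale of domestic government bonds to non-residents 91.4, inward foreign direct investment in the manufacturing sector 104.8, acquisition of a foreign subsidiary by a resident firm (outward FDI) 38.0; capital account: capital transfers received from emigrants 9.9, acquisition of foreign patents and trademarks (non-produced assets) 8.7.)

180.9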